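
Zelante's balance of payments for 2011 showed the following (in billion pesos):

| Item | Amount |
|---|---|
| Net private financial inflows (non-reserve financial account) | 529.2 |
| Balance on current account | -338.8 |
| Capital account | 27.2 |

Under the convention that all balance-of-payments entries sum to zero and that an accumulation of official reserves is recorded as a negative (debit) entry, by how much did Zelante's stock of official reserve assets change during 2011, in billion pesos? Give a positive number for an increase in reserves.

217.6

Official reserve transactions balance = -((-338.8) + 27.2 + 529.2) = -217.6
An accumulation of reserves is recorded as a debit (negative entry), so the change in the stock of reserves is the negative of that balance.
Change in official reserves = -(-217.6) = 217.6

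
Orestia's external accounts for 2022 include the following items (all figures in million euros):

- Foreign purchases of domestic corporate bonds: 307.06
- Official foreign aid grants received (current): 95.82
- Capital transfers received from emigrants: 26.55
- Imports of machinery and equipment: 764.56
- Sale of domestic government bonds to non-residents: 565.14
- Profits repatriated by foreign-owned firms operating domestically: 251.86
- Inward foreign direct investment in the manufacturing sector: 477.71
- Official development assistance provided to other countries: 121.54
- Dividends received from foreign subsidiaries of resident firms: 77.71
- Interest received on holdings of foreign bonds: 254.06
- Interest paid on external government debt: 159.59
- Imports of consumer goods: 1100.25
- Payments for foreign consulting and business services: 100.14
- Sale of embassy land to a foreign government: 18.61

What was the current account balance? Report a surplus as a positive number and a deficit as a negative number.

Goods: -1100.25 - 764.56 = -1864.81
Services: -100.14
Primary income: 77.71 - 159.59 + 254.06 - 251.86 = -79.68
Secondary income: 95.82 - 121.54 = -25.72
Current account = (-1864.81) + (-100.14) + (-79.68) + (-25.72) = -2070.35
(Excluded from the current account — financial account: foreign purchases of domestic corporate bonds 307.06, sale of domestic government bonds to non-residents 565.14, inward foreign direct investment in the manufacturing sector 477.71; capital account: capital transfers received from emigrants 26.55, sale of embassy land to a foreign government 18.61.)

-2070.35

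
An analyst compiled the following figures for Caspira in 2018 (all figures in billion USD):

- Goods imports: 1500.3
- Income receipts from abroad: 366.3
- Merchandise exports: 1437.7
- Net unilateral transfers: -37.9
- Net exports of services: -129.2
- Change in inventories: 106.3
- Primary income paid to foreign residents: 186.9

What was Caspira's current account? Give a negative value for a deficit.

Goods balance = 1437.7 - 1500.3 = -62.6
Services balance = -129.2
Trade balance (goods + services) = -62.6 + (-129.2) = -191.8
Net primary income = 366.3 - 186.9 = 179.4
Net secondary income = -37.9
Current account = -191.8 + 179.4 + (-37.9) = -50.3

-50.3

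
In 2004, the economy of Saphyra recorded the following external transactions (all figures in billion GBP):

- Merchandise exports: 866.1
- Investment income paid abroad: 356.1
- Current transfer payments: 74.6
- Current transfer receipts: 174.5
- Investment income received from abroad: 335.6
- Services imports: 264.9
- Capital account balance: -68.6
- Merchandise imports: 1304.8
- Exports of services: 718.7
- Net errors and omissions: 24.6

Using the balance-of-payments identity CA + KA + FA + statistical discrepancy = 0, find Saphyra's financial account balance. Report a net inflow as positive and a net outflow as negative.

-50.5

Goods balance = 866.1 - 1304.8 = -438.7
Services balance = 718.7 - 264.9 = 453.8
Trade balance (goods + services) = -438.7 + 453.8 = 15.1
Net primary income = 335.6 - 356.1 = -20.5
Net secondary income = 174.5 - 74.6 = 99.9
Current account = 15.1 + (-20.5) + 99.9 = 94.5
Financial account = -(94.5 + (-68.6) + 24.6) = -50.5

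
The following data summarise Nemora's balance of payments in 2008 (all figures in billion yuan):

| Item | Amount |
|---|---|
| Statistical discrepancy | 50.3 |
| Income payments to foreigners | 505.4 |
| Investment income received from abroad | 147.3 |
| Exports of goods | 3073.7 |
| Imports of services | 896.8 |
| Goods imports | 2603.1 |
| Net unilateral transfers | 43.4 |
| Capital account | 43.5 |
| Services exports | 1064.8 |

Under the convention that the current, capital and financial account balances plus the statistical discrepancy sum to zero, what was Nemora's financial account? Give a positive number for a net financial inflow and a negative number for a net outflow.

-417.7

Goods balance = 3073.7 - 2603.1 = 470.6
Services balance = 1064.8 - 896.8 = 168.0
Trade balance (goods + services) = 470.6 + 168.0 = 638.6
Net primary income = 147.3 - 505.4 = -358.1
Net secondary income = 43.4
Current account = 638.6 + (-358.1) + 43.4 = 323.9
Financial account = -(323.9 + 43.5 + 50.3) = -417.7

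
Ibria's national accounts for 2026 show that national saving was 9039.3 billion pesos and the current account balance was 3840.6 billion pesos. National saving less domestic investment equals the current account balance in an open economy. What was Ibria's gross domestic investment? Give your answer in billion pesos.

5198.7

I = S - CA = 9039.3 - 3840.6 = 5198.7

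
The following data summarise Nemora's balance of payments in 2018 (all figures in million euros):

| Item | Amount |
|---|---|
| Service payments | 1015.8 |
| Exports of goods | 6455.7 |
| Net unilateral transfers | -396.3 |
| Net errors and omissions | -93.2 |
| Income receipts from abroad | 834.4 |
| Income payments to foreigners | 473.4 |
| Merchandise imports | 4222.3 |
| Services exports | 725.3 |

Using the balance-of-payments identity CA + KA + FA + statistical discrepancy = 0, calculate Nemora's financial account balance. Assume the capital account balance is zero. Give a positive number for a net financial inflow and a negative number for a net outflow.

Goods balance = 6455.7 - 4222.3 = 2233.4
Services balance = 725.3 - 1015.8 = -290.5
Trade balance (goods + services) = 2233.4 + (-290.5) = 1942.9
Net primary income = 834.4 - 473.4 = 361.0
Net secondary income = -396.3
Current account = 1942.9 + 361.0 + (-396.3) = 1907.6
Financial account = -(1907.6 + (-93.2)) = -1814.4

-1814.4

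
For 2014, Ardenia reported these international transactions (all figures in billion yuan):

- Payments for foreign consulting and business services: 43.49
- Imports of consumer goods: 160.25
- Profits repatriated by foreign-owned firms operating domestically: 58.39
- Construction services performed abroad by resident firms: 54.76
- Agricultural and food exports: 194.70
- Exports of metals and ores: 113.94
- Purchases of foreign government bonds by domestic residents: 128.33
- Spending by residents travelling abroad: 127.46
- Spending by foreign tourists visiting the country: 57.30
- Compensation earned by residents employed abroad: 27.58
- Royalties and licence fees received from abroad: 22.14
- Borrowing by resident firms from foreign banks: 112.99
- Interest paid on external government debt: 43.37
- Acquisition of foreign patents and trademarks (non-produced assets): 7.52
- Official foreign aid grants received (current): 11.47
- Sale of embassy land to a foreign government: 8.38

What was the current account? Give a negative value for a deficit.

48.93

Goods: 194.70 - 160.25 + 113.94 = 148.39
Services: -43.49 + 22.14 + 57.30 - 127.46 + 54.76 = -36.75
Primary income: -43.37 + 27.58 - 58.39 = -74.18
Secondary income: 11.47
Current account = 148.39 + (-36.75) + (-74.18) + 11.47 = 48.93
(Excluded from the current account — financial account: purchases of foreign government bonds by domestic residents 128.33, borrowing by resident firms from foreign banks 112.99; capital account: acquisition of foreign patents and trademarks (non-produced assets) 7.52, sale of embassy land to a foreign government 8.38.)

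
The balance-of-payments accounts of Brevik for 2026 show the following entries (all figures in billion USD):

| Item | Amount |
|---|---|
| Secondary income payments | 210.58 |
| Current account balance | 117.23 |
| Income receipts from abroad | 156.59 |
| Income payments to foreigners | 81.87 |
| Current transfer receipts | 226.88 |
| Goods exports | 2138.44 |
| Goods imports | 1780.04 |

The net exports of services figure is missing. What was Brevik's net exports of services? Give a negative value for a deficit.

-332.19

Current account = goods balance + services balance + net primary income + net secondary income
Sum of the known components = 449.42
Net exports of services = CA - (known components) = 117.23 - 449.42 = -332.19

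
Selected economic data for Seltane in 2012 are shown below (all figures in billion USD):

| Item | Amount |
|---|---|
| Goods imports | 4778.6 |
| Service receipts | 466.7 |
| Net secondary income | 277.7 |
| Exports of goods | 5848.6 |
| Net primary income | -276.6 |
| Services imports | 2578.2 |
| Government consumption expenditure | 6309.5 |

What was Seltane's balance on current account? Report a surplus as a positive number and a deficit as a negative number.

-1040.4

Goods balance = 5848.6 - 4778.6 = 1070.0
Services balance = 466.7 - 2578.2 = -2111.5
Trade balance (goods + services) = 1070.0 + (-2111.5) = -1041.5
Net primary income = -276.6
Net secondary income = 277.7
Current account = -1041.5 + (-276.6) + 277.7 = -1040.4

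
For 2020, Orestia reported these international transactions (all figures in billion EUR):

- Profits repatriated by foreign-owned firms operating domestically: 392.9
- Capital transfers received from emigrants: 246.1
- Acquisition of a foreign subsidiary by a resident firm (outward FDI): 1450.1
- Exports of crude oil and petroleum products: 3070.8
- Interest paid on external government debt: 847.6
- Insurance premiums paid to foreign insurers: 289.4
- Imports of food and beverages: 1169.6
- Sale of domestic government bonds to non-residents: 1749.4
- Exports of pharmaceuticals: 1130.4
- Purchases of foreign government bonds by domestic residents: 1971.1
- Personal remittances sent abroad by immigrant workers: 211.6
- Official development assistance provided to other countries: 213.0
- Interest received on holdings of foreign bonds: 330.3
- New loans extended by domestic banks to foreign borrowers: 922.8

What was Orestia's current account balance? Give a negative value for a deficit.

Goods: 1130.4 - 1169.6 + 3070.8 = 3031.6
Services: -289.4
Primary income: -392.9 + 330.3 - 847.6 = -910.2
Secondary income: -213.0 - 211.6 = -424.6
Current account = 3031.6 + (-289.4) + (-910.2) + (-424.6) = 1407.4
(Excluded from the current account — capital account: capital transfers received from emigrants 246.1; financial account: acquisition of a foreign subsidiary by a resident firm (outward FDI) 1450.1, sale of domestic government bonds to non-residents 1749.4, purchases of foreign government bonds by domestic residents 1971.1, new loans extended by domestic banks to foreign borrowers 922.8.)

1407.4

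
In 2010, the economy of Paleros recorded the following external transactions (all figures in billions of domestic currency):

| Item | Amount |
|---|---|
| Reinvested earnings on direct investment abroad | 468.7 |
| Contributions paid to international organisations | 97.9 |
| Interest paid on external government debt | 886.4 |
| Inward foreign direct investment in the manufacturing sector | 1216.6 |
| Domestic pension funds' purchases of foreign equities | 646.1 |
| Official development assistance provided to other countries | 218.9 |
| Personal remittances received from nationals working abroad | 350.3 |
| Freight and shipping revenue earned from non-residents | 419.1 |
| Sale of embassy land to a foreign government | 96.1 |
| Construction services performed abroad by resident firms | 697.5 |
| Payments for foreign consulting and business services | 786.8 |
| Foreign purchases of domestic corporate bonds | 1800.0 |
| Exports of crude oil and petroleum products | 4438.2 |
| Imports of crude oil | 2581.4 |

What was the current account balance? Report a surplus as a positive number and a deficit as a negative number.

1802.4

Goods: -2581.4 + 4438.2 = 1856.8
Services: -786.8 + 419.1 + 697.5 = 329.8
Primary income: -886.4 + 468.7 = -417.7
Secondary income: 350.3 - 97.9 - 218.9 = 33.5
Current account = 1856.8 + 329.8 + (-417.7) + 33.5 = 1802.4
(Excluded from the current account — financial account: inward foreign direct investment in the manufacturing sector 1216.6, domestic pension funds' purchases of foreign equities 646.1, foreign purchases of domestic corporate bonds 1800.0; capital account: sale of embassy land to a foreign government 96.1.)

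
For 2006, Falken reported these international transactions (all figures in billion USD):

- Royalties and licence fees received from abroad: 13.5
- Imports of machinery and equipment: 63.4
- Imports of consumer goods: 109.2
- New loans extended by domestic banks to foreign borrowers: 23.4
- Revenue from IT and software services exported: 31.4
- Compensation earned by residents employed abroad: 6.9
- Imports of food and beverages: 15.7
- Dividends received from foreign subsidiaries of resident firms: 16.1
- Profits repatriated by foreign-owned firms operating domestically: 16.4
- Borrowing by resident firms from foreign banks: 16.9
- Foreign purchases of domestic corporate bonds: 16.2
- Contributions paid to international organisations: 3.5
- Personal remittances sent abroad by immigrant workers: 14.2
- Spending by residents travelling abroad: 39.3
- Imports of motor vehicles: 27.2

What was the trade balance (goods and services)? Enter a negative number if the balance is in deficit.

Goods: -63.4 - 109.2 - 15.7 - 27.2 = -215.5
Services: 31.4 + 13.5 - 39.3 = 5.6
Trade balance = -215.5 + 5.6 = -209.9
(Excluded from the trade balance — financial account: new loans extended by domestic banks to foreign borrowers 23.4, borrowing by resident firms from foreign banks 16.9, foreign purchases of domestic corporate bonds 16.2; primary income: compensation earned by residents employed abroad 6.9, dividends received from foreign subsidiaries of resident firms 16.1, profits repatriated by foreign-owned firms operating domestically 16.4; secondary income: contributions paid to international organisations 3.5, personal remittances sent abroad by immigrant workers 14.2.)

-209.9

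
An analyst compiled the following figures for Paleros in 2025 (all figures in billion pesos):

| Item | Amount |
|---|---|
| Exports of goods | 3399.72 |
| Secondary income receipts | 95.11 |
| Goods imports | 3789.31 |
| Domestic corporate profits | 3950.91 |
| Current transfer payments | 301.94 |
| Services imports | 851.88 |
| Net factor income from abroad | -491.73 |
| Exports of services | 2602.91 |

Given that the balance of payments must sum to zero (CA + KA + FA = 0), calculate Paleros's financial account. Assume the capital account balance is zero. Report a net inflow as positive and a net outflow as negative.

-662.88

Goods balance = 3399.72 - 3789.31 = -389.59
Services balance = 2602.91 - 851.88 = 1751.03
Trade balance (goods + services) = -389.59 + 1751.03 = 1361.44
Net primary income = -491.73
Net secondary income = 95.11 - 301.94 = -206.83
Current account = 1361.44 + (-491.73) + (-206.83) = 662.88
Financial account = -(662.88) = -662.88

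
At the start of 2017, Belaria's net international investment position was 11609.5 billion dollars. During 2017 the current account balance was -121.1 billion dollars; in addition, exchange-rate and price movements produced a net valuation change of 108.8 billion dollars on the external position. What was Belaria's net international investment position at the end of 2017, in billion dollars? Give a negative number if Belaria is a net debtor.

Change in NIIP = current account + net valuation change = -121.1 + 108.8 = -12.3
End-of-year NIIP = 11609.5 + (-12.3) = 11597.2

11597.2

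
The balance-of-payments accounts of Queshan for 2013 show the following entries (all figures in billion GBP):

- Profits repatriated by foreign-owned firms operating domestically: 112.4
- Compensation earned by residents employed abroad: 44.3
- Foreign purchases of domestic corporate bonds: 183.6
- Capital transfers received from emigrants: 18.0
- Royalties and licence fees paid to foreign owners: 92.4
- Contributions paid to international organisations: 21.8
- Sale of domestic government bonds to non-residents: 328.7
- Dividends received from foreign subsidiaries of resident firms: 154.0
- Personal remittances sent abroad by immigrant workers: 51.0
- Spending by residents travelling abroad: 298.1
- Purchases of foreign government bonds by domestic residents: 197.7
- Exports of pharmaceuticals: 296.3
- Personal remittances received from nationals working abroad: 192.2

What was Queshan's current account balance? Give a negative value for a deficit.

Goods: 296.3
Services: -298.1 - 92.4 = -390.5
Primary income: 154.0 - 112.4 + 44.3 = 85.9
Secondary income: -51.0 - 21.8 + 192.2 = 119.4
Current account = 296.3 + (-390.5) + 85.9 + 119.4 = 111.1
(Excluded from the current account — financial account: foreign purchases of domestic corporate bonds 183.6, sale of domestic government bonds to non-residents 328.7, purchases of foreign government bonds by domestic residents 197.7; capital account: capital transfers received from emigrants 18.0.)

111.1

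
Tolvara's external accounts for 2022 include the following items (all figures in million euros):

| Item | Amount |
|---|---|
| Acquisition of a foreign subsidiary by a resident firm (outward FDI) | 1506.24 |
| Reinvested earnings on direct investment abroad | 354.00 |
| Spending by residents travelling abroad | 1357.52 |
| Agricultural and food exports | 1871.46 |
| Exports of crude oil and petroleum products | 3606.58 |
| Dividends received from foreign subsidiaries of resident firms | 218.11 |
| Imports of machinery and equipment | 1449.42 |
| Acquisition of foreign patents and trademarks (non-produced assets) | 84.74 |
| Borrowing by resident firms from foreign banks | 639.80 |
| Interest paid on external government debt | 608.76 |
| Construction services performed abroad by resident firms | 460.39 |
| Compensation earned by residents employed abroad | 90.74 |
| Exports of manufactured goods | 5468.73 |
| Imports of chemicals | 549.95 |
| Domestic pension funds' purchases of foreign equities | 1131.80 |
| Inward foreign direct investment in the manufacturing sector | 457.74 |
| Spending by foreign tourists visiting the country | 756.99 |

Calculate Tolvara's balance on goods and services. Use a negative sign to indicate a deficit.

8807.26

Goods: 1871.46 + 5468.73 + 3606.58 - 549.95 - 1449.42 = 8947.40
Services: 460.39 + 756.99 - 1357.52 = -140.14
Trade balance = 8947.40 + (-140.14) = 8807.26
(Excluded from the trade balance — financial account: acquisition of a foreign subsidiary by a resident firm (outward FDI) 1506.24, borrowing by resident firms from foreign banks 639.80, domestic pension funds' purchases of foreign equities 1131.80, inward foreign direct investment in the manufacturing sector 457.74; primary income: reinvested earnings on direct investment abroad 354.00, dividends received from foreign subsidiaries of resident firms 218.11, interest paid on external government debt 608.76, compensation earned by residents employed abroad 90.74; capital account: acquisition of foreign patents and trademarks (non-produced assets) 84.74.)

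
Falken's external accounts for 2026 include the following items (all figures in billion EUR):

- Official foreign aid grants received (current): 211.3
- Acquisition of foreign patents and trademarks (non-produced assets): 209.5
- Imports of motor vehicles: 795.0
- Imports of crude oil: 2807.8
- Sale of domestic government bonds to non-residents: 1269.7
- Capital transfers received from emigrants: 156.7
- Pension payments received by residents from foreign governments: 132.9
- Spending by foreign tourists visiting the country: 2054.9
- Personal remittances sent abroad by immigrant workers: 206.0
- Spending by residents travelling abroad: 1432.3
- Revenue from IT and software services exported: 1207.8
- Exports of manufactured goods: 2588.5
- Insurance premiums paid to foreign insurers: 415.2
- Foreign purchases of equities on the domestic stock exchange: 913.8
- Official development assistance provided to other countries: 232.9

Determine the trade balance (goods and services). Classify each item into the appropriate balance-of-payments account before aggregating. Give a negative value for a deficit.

400.9

Goods: -795.0 - 2807.8 + 2588.5 = -1014.3
Services: 1207.8 - 1432.3 - 415.2 + 2054.9 = 1415.2
Trade balance = -1014.3 + 1415.2 = 400.9
(Excluded from the trade balance — secondary income: official foreign aid grants received (current) 211.3, pension payments received by residents from foreign governments 132.9, personal remittances sent abroad by immigrant workers 206.0, official development assistance provided to other countries 232.9; capital account: acquisition of foreign patents and trademarks (non-produced assets) 209.5, capital transfers received from emigrants 156.7; financial account: sale of domestic government bonds to non-residents 1269.7, foreign purchases of equities on the domestic stock exchange 913.8.)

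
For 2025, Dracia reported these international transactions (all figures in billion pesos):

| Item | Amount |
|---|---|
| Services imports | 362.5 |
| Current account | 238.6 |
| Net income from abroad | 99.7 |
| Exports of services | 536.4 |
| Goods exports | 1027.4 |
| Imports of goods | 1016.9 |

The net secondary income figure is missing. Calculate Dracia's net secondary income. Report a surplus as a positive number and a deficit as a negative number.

Current account = goods balance + services balance + net primary income + net secondary income
Sum of the known components = 284.1
Net secondary income = CA - (known components) = 238.6 - 284.1 = -45.5

-45.5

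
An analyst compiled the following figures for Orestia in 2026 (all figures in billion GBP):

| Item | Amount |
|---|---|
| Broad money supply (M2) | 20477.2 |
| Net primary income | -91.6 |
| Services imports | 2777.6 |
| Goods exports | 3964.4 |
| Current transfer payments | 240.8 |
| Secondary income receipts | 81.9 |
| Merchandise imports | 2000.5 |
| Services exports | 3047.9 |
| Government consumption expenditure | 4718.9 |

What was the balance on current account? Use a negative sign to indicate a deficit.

1983.7

Goods balance = 3964.4 - 2000.5 = 1963.9
Services balance = 3047.9 - 2777.6 = 270.3
Trade balance (goods + services) = 1963.9 + 270.3 = 2234.2
Net primary income = -91.6
Net secondary income = 81.9 - 240.8 = -158.9
Current account = 2234.2 + (-91.6) + (-158.9) = 1983.7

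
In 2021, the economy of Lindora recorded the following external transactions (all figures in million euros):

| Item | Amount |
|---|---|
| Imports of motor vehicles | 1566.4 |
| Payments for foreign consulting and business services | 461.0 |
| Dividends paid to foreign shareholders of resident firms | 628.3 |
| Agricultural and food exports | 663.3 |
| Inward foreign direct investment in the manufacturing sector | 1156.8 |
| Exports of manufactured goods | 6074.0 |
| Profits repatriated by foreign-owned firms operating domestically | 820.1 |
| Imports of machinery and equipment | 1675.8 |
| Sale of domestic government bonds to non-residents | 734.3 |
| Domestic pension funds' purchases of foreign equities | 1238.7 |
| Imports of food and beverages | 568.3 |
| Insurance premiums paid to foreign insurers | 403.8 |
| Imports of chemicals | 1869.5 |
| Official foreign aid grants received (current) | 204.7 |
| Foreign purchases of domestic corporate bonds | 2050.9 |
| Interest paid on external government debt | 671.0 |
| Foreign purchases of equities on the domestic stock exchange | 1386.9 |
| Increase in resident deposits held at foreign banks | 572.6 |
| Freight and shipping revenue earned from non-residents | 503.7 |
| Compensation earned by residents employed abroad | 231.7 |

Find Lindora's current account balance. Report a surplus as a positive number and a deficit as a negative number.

Goods: -1869.5 + 663.3 - 1675.8 - 1566.4 + 6074.0 - 568.3 = 1057.3
Services: -403.8 + 503.7 - 461.0 = -361.1
Primary income: -628.3 - 820.1 - 671.0 + 231.7 = -1887.7
Secondary income: 204.7
Current account = 1057.3 + (-361.1) + (-1887.7) + 204.7 = -986.8
(Excluded from the current account — financial account: inward foreign direct investment in the manufacturing sector 1156.8, sale of domestic government bonds to non-residents 734.3, domestic pension funds' purchases of foreign equities 1238.7, foreign purchases of domestic corporate bonds 2050.9, foreign purchases of equities on the domestic stock exchange 1386.9, increase in resident deposits held at foreign banks 572.6.)

-986.8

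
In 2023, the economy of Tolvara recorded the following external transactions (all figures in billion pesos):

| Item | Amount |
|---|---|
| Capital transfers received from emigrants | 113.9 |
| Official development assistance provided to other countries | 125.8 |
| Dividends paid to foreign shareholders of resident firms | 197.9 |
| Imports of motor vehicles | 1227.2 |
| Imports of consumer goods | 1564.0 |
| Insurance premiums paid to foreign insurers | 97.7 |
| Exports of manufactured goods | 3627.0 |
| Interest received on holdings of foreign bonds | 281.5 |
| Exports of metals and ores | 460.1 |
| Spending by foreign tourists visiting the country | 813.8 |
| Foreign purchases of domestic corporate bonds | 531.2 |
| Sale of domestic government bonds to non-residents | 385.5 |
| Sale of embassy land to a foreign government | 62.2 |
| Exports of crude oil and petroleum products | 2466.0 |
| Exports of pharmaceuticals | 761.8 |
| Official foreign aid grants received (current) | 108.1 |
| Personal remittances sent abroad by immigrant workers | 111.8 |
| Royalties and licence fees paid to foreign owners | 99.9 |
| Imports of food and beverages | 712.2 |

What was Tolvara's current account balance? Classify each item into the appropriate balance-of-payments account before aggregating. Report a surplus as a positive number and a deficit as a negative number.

Goods: 761.8 + 2466.0 - 712.2 - 1564.0 - 1227.2 + 3627.0 + 460.1 = 3811.5
Services: -97.7 + 813.8 - 99.9 = 616.2
Primary income: -197.9 + 281.5 = 83.6
Secondary income: 108.1 - 111.8 - 125.8 = -129.5
Current account = 3811.5 + 616.2 + 83.6 + (-129.5) = 4381.8
(Excluded from the current account — capital account: capital transfers received from emigrants 113.9, sale of embassy land to a foreign government 62.2; financial account: foreign purchases of domestic corporate bonds 531.2, sale of domestic government bonds to non-residents 385.5.)

4381.8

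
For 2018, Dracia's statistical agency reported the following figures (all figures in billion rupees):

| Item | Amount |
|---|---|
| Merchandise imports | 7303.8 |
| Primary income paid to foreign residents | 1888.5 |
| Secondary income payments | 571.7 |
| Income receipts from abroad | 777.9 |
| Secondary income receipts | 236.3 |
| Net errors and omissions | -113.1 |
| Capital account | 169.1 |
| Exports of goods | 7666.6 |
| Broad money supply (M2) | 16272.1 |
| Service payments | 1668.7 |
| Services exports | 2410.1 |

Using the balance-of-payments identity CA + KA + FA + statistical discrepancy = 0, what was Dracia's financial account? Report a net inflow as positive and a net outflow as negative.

Goods balance = 7666.6 - 7303.8 = 362.8
Services balance = 2410.1 - 1668.7 = 741.4
Trade balance (goods + services) = 362.8 + 741.4 = 1104.2
Net primary income = 777.9 - 1888.5 = -1110.6
Net secondary income = 236.3 - 571.7 = -335.4
Current account = 1104.2 + (-1110.6) + (-335.4) = -341.8
Financial account = -(-341.8 + 169.1 + (-113.1)) = 285.8

285.8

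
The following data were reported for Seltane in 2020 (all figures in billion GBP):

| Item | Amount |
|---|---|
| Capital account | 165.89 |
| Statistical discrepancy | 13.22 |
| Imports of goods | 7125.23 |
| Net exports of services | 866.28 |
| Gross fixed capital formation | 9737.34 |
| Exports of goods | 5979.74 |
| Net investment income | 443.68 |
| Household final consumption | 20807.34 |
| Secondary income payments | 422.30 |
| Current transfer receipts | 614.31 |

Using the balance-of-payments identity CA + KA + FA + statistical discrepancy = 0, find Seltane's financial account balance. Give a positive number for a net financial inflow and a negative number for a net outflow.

Goods balance = 5979.74 - 7125.23 = -1145.49
Services balance = 866.28
Trade balance (goods + services) = -1145.49 + 866.28 = -279.21
Net primary income = 443.68
Net secondary income = 614.31 - 422.30 = 192.01
Current account = -279.21 + 443.68 + 192.01 = 356.48
Financial account = -(356.48 + 165.89 + 13.22) = -535.59

-535.59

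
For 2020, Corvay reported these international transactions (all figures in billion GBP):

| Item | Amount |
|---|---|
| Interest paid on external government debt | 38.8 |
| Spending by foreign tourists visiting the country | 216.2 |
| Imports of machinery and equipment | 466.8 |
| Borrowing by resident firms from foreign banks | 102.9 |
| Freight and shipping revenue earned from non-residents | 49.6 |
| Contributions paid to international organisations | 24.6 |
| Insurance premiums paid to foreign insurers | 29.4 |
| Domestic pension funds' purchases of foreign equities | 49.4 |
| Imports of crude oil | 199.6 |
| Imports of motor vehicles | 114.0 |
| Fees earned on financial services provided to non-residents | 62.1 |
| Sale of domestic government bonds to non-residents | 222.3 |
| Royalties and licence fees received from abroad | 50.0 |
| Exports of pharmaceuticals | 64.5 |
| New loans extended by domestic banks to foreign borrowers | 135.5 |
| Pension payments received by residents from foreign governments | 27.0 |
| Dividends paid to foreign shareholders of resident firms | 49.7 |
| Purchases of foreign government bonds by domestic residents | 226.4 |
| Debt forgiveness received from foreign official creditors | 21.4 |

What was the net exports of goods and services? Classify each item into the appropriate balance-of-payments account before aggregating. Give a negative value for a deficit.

Goods: -466.8 + 64.5 - 199.6 - 114.0 = -715.9
Services: 49.6 + 50.0 - 29.4 + 216.2 + 62.1 = 348.5
Trade balance = -715.9 + 348.5 = -367.4
(Excluded from the trade balance — primary income: interest paid on external government debt 38.8, dividends paid to foreign shareholders of resident firms 49.7; financial account: borrowing by resident firms from foreign banks 102.9, domestic pension funds' purchases of foreign equities 49.4, sale of domestic government bonds to non-residents 222.3, new loans extended by domestic banks to foreign borrowers 135.5, purchases of foreign government bonds by domestic residents 226.4; secondary income: contributions paid to international organisations 24.6, pension payments received by residents from foreign governments 27.0; capital account: debt forgiveness received from foreign official creditors 21.4.)

-367.4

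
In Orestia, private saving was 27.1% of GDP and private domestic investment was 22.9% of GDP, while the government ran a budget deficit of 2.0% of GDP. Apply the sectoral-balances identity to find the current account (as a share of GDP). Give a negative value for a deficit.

2.2

By the sectoral-balances identity, CA = (S_private - I) + (T - G).
Private balance = 27.1 - 22.9 = 4.2
Government balance (T - G) = -2.0
CA = 4.2 + (-2.0) = 2.2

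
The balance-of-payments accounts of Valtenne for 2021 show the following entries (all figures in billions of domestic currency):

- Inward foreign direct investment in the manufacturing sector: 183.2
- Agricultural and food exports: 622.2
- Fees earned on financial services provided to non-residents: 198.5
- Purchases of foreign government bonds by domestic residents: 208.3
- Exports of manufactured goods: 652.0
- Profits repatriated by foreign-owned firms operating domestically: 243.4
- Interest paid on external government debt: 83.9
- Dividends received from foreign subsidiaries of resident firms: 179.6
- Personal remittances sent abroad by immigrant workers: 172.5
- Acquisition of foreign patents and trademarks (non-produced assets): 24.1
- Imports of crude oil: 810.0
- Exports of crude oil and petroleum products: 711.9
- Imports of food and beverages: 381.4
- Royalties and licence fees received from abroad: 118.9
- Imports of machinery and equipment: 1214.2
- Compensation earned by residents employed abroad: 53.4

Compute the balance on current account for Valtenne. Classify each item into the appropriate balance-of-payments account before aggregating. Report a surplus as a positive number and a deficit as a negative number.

-368.9

Goods: 652.0 - 810.0 - 381.4 - 1214.2 + 711.9 + 622.2 = -419.5
Services: 118.9 + 198.5 = 317.4
Primary income: 179.6 + 53.4 - 243.4 - 83.9 = -94.3
Secondary income: -172.5
Current account = (-419.5) + 317.4 + (-94.3) + (-172.5) = -368.9
(Excluded from the current account — financial account: inward foreign direct investment in the manufacturing sector 183.2, purchases of foreign government bonds by domestic residents 208.3; capital account: acquisition of foreign patents and trademarks (non-produced assets) 24.1.)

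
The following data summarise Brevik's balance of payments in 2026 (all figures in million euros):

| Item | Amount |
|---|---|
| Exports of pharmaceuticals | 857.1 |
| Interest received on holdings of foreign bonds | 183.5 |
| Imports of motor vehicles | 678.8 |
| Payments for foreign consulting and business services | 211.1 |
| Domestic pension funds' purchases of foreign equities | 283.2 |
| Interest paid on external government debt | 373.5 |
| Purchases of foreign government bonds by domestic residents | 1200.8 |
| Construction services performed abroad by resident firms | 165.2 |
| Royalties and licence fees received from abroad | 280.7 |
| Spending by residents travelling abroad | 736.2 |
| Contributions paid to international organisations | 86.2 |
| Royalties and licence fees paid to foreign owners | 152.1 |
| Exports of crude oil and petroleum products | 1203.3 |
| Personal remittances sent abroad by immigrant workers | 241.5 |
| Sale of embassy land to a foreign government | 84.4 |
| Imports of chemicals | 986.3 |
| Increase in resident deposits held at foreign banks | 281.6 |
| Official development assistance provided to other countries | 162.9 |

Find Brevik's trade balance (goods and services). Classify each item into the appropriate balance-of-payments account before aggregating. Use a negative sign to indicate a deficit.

Goods: 857.1 - 678.8 + 1203.3 - 986.3 = 395.3
Services: -736.2 - 211.1 - 152.1 + 280.7 + 165.2 = -653.5
Trade balance = 395.3 + (-653.5) = -258.2
(Excluded from the trade balance — primary income: interest received on holdings of foreign bonds 183.5, interest paid on external government debt 373.5; financial account: domestic pension funds' purchases of foreign equities 283.2, purchases of foreign government bonds by domestic residents 1200.8, increase in resident deposits held at foreign banks 281.6; secondary income: contributions paid to international organisations 86.2, personal remittances sent abroad by immigrant workers 241.5, official development assistance provided to other countries 162.9; capital account: sale of embassy land to a foreign government 84.4.)

-258.2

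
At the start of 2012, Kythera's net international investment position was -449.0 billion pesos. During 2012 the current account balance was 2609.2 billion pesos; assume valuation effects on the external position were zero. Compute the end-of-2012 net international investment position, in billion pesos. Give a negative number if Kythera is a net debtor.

With no valuation effects, change in NIIP = current account = 2609.2
End-of-year NIIP = -449.0 + 2609.2 = 2160.2

2160.2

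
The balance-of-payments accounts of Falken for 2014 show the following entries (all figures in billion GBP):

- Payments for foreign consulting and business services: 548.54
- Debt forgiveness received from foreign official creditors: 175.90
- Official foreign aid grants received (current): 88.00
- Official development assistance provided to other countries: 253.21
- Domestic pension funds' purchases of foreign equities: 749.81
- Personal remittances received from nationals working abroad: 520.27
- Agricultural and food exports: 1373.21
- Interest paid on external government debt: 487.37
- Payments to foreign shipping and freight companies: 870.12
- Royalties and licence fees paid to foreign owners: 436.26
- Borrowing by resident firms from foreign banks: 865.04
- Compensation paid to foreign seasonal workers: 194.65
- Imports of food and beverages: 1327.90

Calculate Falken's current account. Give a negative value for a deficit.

Goods: -1327.90 + 1373.21 = 45.31
Services: -436.26 - 548.54 - 870.12 = -1854.92
Primary income: -487.37 - 194.65 = -682.02
Secondary income: -253.21 + 88.00 + 520.27 = 355.06
Current account = 45.31 + (-1854.92) + (-682.02) + 355.06 = -2136.57
(Excluded from the current account — capital account: debt forgiveness received from foreign official creditors 175.90; financial account: domestic pension funds' purchases of foreign equities 749.81, borrowing by resident firms from foreign banks 865.04.)

-2136.57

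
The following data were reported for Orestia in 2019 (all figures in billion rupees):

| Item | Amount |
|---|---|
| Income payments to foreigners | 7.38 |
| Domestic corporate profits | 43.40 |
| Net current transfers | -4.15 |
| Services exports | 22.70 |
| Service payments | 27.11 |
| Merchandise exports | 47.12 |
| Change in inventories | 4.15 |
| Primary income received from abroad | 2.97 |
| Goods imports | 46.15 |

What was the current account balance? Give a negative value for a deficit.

-12.00

Goods balance = 47.12 - 46.15 = 0.97
Services balance = 22.70 - 27.11 = -4.41
Trade balance (goods + services) = 0.97 + (-4.41) = -3.44
Net primary income = 2.97 - 7.38 = -4.41
Net secondary income = -4.15
Current account = -3.44 + (-4.41) + (-4.15) = -12.00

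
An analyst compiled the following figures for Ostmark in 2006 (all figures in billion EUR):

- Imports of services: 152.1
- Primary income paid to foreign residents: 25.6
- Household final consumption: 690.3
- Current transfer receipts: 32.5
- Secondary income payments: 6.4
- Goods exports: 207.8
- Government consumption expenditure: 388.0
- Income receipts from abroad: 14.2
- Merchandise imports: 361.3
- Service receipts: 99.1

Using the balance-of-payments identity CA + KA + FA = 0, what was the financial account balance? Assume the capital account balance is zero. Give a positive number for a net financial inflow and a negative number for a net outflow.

191.8

Goods balance = 207.8 - 361.3 = -153.5
Services balance = 99.1 - 152.1 = -53.0
Trade balance (goods + services) = -153.5 + (-53.0) = -206.5
Net primary income = 14.2 - 25.6 = -11.4
Net secondary income = 32.5 - 6.4 = 26.1
Current account = -206.5 + (-11.4) + 26.1 = -191.8
Financial account = -(-191.8) = 191.8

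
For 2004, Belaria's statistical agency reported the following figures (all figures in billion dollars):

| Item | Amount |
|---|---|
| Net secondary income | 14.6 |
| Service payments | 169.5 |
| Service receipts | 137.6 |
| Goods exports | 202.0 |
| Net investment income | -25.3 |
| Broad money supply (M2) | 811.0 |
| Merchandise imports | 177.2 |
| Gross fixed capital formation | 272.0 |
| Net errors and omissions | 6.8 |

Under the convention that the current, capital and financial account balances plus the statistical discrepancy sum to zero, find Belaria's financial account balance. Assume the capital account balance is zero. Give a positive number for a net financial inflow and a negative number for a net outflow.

Goods balance = 202.0 - 177.2 = 24.8
Services balance = 137.6 - 169.5 = -31.9
Trade balance (goods + services) = 24.8 + (-31.9) = -7.1
Net primary income = -25.3
Net secondary income = 14.6
Current account = -7.1 + (-25.3) + 14.6 = -17.8
Financial account = -(-17.8 + 6.8) = 11.0

11.0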